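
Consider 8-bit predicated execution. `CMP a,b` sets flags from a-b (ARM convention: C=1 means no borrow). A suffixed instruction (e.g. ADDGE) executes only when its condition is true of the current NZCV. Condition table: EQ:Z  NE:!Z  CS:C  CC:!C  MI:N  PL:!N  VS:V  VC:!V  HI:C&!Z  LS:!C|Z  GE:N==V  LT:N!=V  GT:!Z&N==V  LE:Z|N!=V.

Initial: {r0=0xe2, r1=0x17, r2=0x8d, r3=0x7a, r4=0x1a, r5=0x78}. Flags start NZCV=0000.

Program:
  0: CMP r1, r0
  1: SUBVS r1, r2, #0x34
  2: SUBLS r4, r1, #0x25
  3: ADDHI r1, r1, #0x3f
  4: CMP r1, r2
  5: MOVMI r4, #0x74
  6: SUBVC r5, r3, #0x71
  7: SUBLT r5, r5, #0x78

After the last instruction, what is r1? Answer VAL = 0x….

0: ✓ CMP  NZCV=0000
1: · SUBVS
2: ✓ SUBLS  r4←0xf2
3: · ADDHI
4: ✓ CMP  NZCV=1001
5: ✓ MOVMI  r4←0x74
6: · SUBVC
7: · SUBLT

VAL = 0x17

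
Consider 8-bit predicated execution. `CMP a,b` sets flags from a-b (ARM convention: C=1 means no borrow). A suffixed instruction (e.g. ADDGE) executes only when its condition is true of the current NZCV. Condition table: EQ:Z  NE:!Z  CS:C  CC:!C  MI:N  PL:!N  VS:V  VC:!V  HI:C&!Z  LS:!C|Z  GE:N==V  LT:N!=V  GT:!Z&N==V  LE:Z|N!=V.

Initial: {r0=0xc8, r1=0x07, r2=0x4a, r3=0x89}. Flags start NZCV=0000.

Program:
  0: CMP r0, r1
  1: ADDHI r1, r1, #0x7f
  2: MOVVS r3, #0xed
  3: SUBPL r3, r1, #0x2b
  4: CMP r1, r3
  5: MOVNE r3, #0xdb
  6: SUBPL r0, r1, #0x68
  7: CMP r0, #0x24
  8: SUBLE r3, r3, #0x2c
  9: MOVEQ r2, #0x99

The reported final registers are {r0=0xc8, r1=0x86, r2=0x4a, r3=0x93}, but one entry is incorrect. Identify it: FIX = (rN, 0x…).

0: ✓ CMP  NZCV=1010
1: ✓ ADDHI  r1←0x86
2: · MOVVS
3: · SUBPL
4: ✓ CMP  NZCV=1000
5: ✓ MOVNE  r3←0xdb
6: · SUBPL
7: ✓ CMP  NZCV=1010
8: ✓ SUBLE  r3←0xaf
9: · MOVEQ

FIX = (r3, 0xaf)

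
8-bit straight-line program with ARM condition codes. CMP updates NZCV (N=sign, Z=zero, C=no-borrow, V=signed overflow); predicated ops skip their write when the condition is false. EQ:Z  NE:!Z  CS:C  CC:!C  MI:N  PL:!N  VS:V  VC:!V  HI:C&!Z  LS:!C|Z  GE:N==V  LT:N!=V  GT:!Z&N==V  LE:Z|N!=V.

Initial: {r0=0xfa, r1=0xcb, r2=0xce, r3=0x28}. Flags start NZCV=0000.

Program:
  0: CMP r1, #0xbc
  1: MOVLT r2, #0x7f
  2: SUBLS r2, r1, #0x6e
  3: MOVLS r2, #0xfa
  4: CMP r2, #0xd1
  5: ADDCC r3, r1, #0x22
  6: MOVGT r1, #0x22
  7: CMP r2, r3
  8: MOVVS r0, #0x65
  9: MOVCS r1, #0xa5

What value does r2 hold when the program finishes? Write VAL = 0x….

[0] flags=0010 → (cmp)
[1] flags=0010 LT?F → skip
[2] flags=0010 LS?F → skip
[3] flags=0010 LS?F → skip
[4] flags=1000 → (cmp)
[5] flags=1000 CC?T → r3=0xed
[6] flags=1000 GT?F → skip
[7] flags=1000 → (cmp)
[8] flags=1000 VS?F → skip
[9] flags=1000 CS?F → skip

VAL = 0xce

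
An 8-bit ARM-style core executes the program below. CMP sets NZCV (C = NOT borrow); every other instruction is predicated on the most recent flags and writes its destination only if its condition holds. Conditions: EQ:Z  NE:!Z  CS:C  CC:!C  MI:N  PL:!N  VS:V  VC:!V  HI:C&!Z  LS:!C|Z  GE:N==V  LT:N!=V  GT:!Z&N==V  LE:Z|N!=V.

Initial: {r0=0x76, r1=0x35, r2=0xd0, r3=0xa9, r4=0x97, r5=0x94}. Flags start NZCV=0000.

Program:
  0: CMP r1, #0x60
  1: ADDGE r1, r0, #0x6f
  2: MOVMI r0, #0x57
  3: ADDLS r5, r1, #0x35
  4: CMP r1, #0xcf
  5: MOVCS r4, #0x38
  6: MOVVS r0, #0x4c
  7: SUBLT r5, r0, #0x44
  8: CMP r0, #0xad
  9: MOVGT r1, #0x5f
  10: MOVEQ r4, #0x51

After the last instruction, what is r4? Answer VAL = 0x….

[0] flags=1000 → (cmp)
[1] flags=1000 GE?F → skip
[2] flags=1000 MI?T → r0=0x57
[3] flags=1000 LS?T → r5=0x6a
[4] flags=0000 → (cmp)
[5] flags=0000 CS?F → skip
[6] flags=0000 VS?F → skip
[7] flags=0000 LT?F → skip
[8] flags=1001 → (cmp)
[9] flags=1001 GT?T → r1=0x5f
[10] flags=1001 EQ?F → skip

VAL = 0x97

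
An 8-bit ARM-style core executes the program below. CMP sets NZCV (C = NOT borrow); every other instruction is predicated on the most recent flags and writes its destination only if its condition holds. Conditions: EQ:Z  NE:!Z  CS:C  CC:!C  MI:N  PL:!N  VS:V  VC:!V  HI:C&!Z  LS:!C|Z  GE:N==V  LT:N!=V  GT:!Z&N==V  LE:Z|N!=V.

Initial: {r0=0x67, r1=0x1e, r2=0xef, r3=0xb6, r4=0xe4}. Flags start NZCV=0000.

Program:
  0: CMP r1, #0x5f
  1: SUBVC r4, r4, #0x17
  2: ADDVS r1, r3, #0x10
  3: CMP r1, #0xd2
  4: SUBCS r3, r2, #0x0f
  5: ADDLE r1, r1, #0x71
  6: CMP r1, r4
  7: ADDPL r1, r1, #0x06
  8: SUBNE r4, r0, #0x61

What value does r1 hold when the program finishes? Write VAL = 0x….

0: ✓ CMP  NZCV=1000
1: ✓ SUBVC  r4←0xcd
2: · ADDVS
3: ✓ CMP  NZCV=0000
4: · SUBCS
5: · ADDLE
6: ✓ CMP  NZCV=0000
7: ✓ ADDPL  r1←0x24
8: ✓ SUBNE  r4←0x06

VAL = 0x24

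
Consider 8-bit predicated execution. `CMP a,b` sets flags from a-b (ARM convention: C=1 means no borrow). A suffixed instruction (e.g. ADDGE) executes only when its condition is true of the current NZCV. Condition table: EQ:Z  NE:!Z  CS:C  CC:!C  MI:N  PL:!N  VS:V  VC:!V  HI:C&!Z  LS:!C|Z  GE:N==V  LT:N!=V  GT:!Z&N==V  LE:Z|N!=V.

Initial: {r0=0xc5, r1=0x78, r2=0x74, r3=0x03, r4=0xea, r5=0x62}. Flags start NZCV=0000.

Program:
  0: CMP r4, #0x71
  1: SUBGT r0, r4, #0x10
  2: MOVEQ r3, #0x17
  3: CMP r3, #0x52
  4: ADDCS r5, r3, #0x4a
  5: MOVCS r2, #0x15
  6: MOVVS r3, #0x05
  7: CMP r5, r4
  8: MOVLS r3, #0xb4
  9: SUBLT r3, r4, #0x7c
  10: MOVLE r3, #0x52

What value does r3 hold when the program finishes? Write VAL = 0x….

[0] flags=0011 → (cmp)
[1] flags=0011 GT?F → skip
[2] flags=0011 EQ?F → skip
[3] flags=1000 → (cmp)
[4] flags=1000 CS?F → skip
[5] flags=1000 CS?F → skip
[6] flags=1000 VS?F → skip
[7] flags=0000 → (cmp)
[8] flags=0000 LS?T → r3=0xb4
[9] flags=0000 LT?F → skip
[10] flags=0000 LE?F → skip

VAL = 0xb4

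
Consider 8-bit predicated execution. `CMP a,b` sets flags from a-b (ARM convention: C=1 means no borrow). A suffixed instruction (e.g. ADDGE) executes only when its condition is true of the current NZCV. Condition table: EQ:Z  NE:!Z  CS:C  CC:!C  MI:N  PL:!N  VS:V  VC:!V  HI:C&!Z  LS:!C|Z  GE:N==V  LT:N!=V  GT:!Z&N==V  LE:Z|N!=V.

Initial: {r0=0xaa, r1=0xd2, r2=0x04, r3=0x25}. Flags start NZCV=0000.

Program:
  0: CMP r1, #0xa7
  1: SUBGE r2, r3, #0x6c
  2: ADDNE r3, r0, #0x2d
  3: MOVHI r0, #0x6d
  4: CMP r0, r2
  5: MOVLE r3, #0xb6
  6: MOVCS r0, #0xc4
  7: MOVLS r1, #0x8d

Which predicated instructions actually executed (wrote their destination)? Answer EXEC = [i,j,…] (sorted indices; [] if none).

EXEC = [1,2,3,7]

0: ✓ CMP  NZCV=0010
1: ✓ SUBGE  r2←0xb9
2: ✓ ADDNE  r3←0xd7
3: ✓ MOVHI  r0←0x6d
4: ✓ CMP  NZCV=1001
5: · MOVLE
6: · MOVCS
7: ✓ MOVLS  r1←0x8d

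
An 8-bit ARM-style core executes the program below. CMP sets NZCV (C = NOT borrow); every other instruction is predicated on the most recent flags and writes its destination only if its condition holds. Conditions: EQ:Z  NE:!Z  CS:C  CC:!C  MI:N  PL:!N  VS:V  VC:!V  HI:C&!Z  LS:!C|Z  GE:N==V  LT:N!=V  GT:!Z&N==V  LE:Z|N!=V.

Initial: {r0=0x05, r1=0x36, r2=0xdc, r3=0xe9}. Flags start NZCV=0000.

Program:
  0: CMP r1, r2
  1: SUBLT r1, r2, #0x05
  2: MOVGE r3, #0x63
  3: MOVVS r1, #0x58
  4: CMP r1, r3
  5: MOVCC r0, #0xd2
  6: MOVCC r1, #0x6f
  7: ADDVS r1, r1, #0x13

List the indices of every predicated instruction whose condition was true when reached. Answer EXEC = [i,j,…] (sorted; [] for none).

EXEC = [2,5,6]

[0] flags=0000 → (cmp)
[1] flags=0000 LT?F → skip
[2] flags=0000 GE?T → r3=0x63
[3] flags=0000 VS?F → skip
[4] flags=1000 → (cmp)
[5] flags=1000 CC?T → r0=0xd2
[6] flags=1000 CC?T → r1=0x6f
[7] flags=1000 VS?F → skip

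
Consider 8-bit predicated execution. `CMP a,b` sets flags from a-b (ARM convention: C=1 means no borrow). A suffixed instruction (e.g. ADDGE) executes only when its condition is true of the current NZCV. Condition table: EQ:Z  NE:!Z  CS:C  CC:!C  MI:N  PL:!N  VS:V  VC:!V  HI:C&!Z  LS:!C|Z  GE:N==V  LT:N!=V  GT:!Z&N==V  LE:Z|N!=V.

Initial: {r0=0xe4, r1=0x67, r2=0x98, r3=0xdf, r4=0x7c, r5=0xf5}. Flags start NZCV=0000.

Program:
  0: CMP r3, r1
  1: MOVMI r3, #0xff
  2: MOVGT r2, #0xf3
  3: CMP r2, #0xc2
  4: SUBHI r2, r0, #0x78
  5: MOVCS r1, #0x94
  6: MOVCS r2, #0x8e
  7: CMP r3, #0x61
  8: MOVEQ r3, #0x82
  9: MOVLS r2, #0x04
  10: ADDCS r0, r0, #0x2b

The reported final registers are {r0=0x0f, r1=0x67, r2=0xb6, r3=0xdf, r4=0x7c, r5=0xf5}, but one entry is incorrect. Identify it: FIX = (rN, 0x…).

[0] flags=0011 → (cmp)
[1] flags=0011 MI?F → skip
[2] flags=0011 GT?F → skip
[3] flags=1000 → (cmp)
[4] flags=1000 HI?F → skip
[5] flags=1000 CS?F → skip
[6] flags=1000 CS?F → skip
[7] flags=0011 → (cmp)
[8] flags=0011 EQ?F → skip
[9] flags=0011 LS?F → skip
[10] flags=0011 CS?T → r0=0x0f

FIX = (r2, 0x98)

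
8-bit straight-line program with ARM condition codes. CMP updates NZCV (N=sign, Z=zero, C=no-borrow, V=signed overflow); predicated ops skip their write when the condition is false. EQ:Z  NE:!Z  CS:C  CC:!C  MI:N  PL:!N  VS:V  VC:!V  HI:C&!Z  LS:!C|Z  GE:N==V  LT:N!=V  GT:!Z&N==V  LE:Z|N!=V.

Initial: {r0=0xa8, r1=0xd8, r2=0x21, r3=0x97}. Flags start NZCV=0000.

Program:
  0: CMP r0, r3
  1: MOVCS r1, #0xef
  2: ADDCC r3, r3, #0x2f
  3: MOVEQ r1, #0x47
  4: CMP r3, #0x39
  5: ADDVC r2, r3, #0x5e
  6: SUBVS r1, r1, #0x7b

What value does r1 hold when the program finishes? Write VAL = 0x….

[0] flags=0010 → (cmp)
[1] flags=0010 CS?T → r1=0xef
[2] flags=0010 CC?F → skip
[3] flags=0010 EQ?F → skip
[4] flags=0011 → (cmp)
[5] flags=0011 VC?F → skip
[6] flags=0011 VS?T → r1=0x74

VAL = 0x74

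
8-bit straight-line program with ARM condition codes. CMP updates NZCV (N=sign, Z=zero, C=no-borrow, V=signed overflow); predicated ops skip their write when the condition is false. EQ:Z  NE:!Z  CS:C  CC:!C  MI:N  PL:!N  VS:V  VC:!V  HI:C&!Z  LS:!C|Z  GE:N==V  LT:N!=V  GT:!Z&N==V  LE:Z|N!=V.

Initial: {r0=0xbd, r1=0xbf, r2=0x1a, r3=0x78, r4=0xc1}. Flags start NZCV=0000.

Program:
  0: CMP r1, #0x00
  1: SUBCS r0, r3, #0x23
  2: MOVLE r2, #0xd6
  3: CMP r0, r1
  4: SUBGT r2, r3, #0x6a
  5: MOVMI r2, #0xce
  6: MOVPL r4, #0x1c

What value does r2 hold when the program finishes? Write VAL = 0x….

[0] flags=1010 → (cmp)
[1] flags=1010 CS?T → r0=0x55
[2] flags=1010 LE?T → r2=0xd6
[3] flags=1001 → (cmp)
[4] flags=1001 GT?T → r2=0x0e
[5] flags=1001 MI?T → r2=0xce
[6] flags=1001 PL?F → skip

VAL = 0xce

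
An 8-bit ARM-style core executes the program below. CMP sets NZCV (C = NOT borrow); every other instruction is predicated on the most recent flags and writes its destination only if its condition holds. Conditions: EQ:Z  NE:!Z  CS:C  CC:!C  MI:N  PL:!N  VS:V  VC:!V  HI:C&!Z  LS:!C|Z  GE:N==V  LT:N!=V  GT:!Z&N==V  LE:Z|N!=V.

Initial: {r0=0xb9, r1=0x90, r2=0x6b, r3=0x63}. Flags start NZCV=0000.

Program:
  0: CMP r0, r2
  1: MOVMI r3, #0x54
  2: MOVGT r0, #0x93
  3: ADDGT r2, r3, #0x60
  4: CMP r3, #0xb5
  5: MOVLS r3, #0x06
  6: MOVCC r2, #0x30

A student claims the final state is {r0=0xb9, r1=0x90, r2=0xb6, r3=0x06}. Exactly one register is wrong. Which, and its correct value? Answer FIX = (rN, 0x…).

FIX = (r2, 0x30)

0: ✓ CMP  NZCV=0011
1: · MOVMI
2: · MOVGT
3: · ADDGT
4: ✓ CMP  NZCV=1001
5: ✓ MOVLS  r3←0x06
6: ✓ MOVCC  r2←0x30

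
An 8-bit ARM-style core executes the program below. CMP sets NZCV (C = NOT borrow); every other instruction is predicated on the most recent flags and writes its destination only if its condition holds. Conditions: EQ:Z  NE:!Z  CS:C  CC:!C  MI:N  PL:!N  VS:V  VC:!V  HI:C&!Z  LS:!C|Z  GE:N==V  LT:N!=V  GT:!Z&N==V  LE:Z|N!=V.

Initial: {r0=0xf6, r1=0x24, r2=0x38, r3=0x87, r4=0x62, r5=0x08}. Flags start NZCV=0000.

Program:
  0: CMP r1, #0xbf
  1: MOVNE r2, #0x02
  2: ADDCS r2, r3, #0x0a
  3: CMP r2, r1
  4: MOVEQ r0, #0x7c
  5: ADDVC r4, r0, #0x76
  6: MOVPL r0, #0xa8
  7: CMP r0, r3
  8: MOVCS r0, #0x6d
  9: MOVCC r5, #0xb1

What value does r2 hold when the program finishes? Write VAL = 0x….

VAL = 0x02

[0] flags=0000 → (cmp)
[1] flags=0000 NE?T → r2=0x02
[2] flags=0000 CS?F → skip
[3] flags=1000 → (cmp)
[4] flags=1000 EQ?F → skip
[5] flags=1000 VC?T → r4=0x6c
[6] flags=1000 PL?F → skip
[7] flags=0010 → (cmp)
[8] flags=0010 CS?T → r0=0x6d
[9] flags=0010 CC?F → skip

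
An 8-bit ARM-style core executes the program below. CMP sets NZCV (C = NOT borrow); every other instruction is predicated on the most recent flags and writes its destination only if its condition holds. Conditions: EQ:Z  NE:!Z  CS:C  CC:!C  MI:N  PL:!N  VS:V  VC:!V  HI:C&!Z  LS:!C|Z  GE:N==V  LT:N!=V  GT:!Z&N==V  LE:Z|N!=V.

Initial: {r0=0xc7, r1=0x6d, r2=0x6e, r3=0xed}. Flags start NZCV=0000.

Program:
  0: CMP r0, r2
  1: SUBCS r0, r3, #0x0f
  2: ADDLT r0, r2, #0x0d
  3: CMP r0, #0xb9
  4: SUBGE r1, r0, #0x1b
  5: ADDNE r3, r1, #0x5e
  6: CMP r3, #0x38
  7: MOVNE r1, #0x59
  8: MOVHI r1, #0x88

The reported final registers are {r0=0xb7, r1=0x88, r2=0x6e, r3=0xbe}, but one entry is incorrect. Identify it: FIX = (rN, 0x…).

FIX = (r0, 0x7b)

0: ✓ CMP  NZCV=0011
1: ✓ SUBCS  r0←0xde
2: ✓ ADDLT  r0←0x7b
3: ✓ CMP  NZCV=1001
4: ✓ SUBGE  r1←0x60
5: ✓ ADDNE  r3←0xbe
6: ✓ CMP  NZCV=1010
7: ✓ MOVNE  r1←0x59
8: ✓ MOVHI  r1←0x88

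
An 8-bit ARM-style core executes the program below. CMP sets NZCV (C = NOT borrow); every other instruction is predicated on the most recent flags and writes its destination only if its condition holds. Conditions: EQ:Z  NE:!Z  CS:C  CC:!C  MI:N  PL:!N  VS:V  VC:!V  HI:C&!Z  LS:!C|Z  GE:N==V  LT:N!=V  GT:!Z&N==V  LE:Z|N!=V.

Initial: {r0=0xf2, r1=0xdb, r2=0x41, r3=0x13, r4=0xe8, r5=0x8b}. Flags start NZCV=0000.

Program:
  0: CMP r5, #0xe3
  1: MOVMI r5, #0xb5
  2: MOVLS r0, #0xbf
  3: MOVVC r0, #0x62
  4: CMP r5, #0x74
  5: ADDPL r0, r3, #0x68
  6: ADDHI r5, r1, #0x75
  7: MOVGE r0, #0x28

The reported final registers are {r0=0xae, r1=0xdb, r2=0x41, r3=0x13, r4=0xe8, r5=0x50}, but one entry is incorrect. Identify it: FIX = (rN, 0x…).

FIX = (r0, 0x7b)

[0] flags=1000 → (cmp)
[1] flags=1000 MI?T → r5=0xb5
[2] flags=1000 LS?T → r0=0xbf
[3] flags=1000 VC?T → r0=0x62
[4] flags=0011 → (cmp)
[5] flags=0011 PL?T → r0=0x7b
[6] flags=0011 HI?T → r5=0x50
[7] flags=0011 GE?F → skip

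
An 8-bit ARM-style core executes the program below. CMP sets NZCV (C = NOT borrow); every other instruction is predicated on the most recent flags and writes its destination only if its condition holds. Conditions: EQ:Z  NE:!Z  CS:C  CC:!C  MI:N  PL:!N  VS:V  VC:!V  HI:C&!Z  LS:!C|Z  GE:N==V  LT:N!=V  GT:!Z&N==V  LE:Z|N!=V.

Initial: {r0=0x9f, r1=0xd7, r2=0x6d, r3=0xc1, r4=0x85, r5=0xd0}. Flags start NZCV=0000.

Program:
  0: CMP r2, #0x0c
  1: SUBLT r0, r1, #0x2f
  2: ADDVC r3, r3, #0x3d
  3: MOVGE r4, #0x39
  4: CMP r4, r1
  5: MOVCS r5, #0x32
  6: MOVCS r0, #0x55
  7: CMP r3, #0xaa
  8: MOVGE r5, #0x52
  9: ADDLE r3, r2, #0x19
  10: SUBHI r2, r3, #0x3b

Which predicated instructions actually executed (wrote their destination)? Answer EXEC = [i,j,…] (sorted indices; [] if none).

EXEC = [2,3,8,10]

[0] flags=0010 → (cmp)
[1] flags=0010 LT?F → skip
[2] flags=0010 VC?T → r3=0xfe
[3] flags=0010 GE?T → r4=0x39
[4] flags=0000 → (cmp)
[5] flags=0000 CS?F → skip
[6] flags=0000 CS?F → skip
[7] flags=0010 → (cmp)
[8] flags=0010 GE?T → r5=0x52
[9] flags=0010 LE?F → skip
[10] flags=0010 HI?T → r2=0xc3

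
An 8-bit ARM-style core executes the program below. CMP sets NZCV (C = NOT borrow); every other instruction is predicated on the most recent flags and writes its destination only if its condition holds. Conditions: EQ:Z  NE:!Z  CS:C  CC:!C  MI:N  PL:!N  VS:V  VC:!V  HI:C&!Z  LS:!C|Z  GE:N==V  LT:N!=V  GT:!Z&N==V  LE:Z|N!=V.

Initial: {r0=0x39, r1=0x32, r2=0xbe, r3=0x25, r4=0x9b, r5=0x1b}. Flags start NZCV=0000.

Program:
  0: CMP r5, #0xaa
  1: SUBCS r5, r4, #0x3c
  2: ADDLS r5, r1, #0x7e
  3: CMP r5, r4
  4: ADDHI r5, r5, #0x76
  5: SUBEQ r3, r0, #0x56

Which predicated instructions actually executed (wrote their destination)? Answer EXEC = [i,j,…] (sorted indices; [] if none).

0: ✓ CMP  NZCV=0000
1: · SUBCS
2: ✓ ADDLS  r5←0xb0
3: ✓ CMP  NZCV=0010
4: ✓ ADDHI  r5←0x26
5: · SUBEQ

EXEC = [2,4]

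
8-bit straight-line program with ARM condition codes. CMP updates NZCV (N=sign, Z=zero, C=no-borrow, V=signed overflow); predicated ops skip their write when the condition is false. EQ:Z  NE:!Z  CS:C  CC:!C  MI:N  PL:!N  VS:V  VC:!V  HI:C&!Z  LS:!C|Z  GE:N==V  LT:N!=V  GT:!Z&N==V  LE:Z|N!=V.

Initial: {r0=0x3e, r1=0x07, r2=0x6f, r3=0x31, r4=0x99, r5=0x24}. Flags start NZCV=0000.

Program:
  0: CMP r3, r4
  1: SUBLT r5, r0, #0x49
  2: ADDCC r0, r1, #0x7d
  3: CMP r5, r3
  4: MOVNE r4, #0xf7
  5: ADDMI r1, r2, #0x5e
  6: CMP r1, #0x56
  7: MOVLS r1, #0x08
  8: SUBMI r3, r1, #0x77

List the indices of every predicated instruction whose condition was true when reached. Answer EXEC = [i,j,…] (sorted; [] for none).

0: ✓ CMP  NZCV=1001
1: · SUBLT
2: ✓ ADDCC  r0←0x84
3: ✓ CMP  NZCV=1000
4: ✓ MOVNE  r4←0xf7
5: ✓ ADDMI  r1←0xcd
6: ✓ CMP  NZCV=0011
7: · MOVLS
8: · SUBMI

EXEC = [2,4,5]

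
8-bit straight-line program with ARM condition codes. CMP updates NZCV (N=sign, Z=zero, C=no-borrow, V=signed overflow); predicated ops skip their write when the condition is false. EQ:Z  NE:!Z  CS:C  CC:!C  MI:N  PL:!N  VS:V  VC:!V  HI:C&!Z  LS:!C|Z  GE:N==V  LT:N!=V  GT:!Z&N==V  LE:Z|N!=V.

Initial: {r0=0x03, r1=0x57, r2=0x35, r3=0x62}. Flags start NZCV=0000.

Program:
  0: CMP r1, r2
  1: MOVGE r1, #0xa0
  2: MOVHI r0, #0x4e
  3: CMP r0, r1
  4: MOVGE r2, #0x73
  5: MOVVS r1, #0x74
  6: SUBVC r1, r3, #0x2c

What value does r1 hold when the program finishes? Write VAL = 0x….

VAL = 0x74

0: ✓ CMP  NZCV=0010
1: ✓ MOVGE  r1←0xa0
2: ✓ MOVHI  r0←0x4e
3: ✓ CMP  NZCV=1001
4: ✓ MOVGE  r2←0x73
5: ✓ MOVVS  r1←0x74
6: · SUBVC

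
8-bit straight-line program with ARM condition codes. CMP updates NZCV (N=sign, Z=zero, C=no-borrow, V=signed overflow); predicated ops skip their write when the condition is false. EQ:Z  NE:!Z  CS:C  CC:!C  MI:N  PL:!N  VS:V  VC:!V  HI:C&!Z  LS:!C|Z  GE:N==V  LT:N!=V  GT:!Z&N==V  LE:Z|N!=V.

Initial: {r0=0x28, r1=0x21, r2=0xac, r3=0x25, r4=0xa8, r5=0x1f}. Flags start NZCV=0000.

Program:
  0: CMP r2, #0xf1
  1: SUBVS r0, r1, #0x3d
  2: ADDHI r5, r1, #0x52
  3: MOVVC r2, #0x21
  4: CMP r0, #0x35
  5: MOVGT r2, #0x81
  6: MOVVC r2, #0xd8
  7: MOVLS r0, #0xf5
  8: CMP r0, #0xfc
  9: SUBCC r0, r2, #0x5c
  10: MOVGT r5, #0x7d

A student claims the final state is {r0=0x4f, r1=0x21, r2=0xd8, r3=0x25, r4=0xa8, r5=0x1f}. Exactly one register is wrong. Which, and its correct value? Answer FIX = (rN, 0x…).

[0] flags=1000 → (cmp)
[1] flags=1000 VS?F → skip
[2] flags=1000 HI?F → skip
[3] flags=1000 VC?T → r2=0x21
[4] flags=1000 → (cmp)
[5] flags=1000 GT?F → skip
[6] flags=1000 VC?T → r2=0xd8
[7] flags=1000 LS?T → r0=0xf5
[8] flags=1000 → (cmp)
[9] flags=1000 CC?T → r0=0x7c
[10] flags=1000 GT?F → skip

FIX = (r0, 0x7c)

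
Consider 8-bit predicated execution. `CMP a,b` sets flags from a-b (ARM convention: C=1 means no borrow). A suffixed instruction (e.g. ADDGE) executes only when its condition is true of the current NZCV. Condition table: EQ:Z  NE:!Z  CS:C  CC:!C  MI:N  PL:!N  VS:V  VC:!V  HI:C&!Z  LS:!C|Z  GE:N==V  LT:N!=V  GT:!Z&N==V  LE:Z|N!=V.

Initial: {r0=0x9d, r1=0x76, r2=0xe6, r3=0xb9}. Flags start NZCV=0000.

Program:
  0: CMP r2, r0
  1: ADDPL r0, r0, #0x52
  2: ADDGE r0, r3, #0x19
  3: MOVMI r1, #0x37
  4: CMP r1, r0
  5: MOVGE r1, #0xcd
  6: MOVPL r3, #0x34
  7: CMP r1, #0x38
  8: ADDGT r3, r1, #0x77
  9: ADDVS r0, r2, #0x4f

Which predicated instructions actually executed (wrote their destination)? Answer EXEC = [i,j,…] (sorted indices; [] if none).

[0] flags=0010 → (cmp)
[1] flags=0010 PL?T → r0=0xef
[2] flags=0010 GE?T → r0=0xd2
[3] flags=0010 MI?F → skip
[4] flags=1001 → (cmp)
[5] flags=1001 GE?T → r1=0xcd
[6] flags=1001 PL?F → skip
[7] flags=1010 → (cmp)
[8] flags=1010 GT?F → skip
[9] flags=1010 VS?F → skip

EXEC = [1,2,5]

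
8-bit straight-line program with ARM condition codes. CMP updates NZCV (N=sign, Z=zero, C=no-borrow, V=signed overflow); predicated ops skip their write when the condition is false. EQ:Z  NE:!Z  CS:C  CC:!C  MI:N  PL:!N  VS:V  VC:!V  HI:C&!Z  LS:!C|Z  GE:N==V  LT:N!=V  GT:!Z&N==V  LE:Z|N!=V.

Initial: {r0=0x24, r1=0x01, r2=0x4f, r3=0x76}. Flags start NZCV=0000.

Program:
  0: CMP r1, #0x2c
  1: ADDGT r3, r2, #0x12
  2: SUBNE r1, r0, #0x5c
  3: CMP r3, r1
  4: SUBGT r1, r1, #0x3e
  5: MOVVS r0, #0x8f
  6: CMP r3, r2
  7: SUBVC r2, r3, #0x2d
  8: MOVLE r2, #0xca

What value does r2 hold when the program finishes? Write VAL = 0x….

[0] flags=1000 → (cmp)
[1] flags=1000 GT?F → skip
[2] flags=1000 NE?T → r1=0xc8
[3] flags=1001 → (cmp)
[4] flags=1001 GT?T → r1=0x8a
[5] flags=1001 VS?T → r0=0x8f
[6] flags=0010 → (cmp)
[7] flags=0010 VC?T → r2=0x49
[8] flags=0010 LE?F → skip

VAL = 0x49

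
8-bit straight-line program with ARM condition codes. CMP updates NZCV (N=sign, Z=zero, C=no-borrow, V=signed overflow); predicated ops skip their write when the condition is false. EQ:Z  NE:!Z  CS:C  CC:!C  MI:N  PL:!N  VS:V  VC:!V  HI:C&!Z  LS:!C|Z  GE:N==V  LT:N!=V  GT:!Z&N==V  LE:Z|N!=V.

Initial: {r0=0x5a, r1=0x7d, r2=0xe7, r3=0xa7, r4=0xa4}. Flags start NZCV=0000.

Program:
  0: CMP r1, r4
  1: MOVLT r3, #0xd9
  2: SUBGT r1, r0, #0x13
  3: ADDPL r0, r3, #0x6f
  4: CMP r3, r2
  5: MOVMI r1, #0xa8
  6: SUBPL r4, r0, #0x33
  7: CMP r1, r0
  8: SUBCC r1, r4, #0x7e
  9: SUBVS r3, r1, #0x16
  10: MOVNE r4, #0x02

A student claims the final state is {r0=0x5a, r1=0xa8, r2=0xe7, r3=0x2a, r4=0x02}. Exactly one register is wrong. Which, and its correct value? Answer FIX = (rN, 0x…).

FIX = (r3, 0x92)

0: ✓ CMP  NZCV=1001
1: · MOVLT
2: ✓ SUBGT  r1←0x47
3: · ADDPL
4: ✓ CMP  NZCV=1000
5: ✓ MOVMI  r1←0xa8
6: · SUBPL
7: ✓ CMP  NZCV=0011
8: · SUBCC
9: ✓ SUBVS  r3←0x92
10: ✓ MOVNE  r4←0x02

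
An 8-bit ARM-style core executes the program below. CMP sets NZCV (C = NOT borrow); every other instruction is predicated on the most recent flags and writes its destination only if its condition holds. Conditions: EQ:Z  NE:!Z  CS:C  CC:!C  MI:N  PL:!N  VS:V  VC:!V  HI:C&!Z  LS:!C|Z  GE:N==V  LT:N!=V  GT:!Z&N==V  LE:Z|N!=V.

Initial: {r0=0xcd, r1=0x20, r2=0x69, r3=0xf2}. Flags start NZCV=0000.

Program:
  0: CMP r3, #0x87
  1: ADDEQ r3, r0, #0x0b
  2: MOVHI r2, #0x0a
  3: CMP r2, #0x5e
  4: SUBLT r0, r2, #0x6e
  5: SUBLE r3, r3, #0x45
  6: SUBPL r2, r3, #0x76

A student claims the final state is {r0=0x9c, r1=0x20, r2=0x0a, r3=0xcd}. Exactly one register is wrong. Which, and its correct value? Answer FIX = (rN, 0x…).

0: ✓ CMP  NZCV=0010
1: · ADDEQ
2: ✓ MOVHI  r2←0x0a
3: ✓ CMP  NZCV=1000
4: ✓ SUBLT  r0←0x9c
5: ✓ SUBLE  r3←0xad
6: · SUBPL

FIX = (r3, 0xad)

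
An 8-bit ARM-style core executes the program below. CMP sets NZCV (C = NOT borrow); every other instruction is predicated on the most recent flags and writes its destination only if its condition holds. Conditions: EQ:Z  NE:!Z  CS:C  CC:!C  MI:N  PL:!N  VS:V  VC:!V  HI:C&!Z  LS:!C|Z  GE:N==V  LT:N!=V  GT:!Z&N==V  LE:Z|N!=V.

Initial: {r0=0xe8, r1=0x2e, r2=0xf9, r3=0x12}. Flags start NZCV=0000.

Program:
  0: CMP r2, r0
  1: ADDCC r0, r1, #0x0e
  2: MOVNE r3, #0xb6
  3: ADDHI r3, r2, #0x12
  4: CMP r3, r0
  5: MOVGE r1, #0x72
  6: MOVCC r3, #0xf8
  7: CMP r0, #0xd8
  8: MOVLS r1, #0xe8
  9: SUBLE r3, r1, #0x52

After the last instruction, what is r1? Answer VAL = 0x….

VAL = 0x72

0: ✓ CMP  NZCV=0010
1: · ADDCC
2: ✓ MOVNE  r3←0xb6
3: ✓ ADDHI  r3←0x0b
4: ✓ CMP  NZCV=0000
5: ✓ MOVGE  r1←0x72
6: ✓ MOVCC  r3←0xf8
7: ✓ CMP  NZCV=0010
8: · MOVLS
9: · SUBLE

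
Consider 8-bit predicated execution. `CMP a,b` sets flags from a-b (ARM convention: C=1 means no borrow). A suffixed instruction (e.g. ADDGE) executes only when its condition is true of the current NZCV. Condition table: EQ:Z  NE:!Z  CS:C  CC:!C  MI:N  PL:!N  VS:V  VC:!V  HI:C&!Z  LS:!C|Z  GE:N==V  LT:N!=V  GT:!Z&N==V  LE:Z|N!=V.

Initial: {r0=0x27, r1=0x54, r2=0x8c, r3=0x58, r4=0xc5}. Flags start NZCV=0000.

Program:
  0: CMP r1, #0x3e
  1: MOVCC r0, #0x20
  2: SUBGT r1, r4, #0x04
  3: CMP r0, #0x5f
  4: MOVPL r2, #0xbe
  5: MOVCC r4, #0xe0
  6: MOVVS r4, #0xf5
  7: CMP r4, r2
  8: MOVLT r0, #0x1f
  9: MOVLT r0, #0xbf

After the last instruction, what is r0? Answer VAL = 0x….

[0] flags=0010 → (cmp)
[1] flags=0010 CC?F → skip
[2] flags=0010 GT?T → r1=0xc1
[3] flags=1000 → (cmp)
[4] flags=1000 PL?F → skip
[5] flags=1000 CC?T → r4=0xe0
[6] flags=1000 VS?F → skip
[7] flags=0010 → (cmp)
[8] flags=0010 LT?F → skip
[9] flags=0010 LT?F → skip

VAL = 0x27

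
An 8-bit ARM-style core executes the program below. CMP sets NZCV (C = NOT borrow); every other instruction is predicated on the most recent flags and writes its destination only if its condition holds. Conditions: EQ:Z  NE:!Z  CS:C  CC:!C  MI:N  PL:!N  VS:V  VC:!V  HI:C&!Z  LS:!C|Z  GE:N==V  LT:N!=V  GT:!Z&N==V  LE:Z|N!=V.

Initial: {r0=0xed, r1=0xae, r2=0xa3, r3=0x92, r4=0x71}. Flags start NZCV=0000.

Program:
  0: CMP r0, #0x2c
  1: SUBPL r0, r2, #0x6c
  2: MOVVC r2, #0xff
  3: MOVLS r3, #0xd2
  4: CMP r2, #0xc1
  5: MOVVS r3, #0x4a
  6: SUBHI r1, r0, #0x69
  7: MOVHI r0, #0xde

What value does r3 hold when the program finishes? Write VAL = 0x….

VAL = 0x92

0: ✓ CMP  NZCV=1010
1: · SUBPL
2: ✓ MOVVC  r2←0xff
3: · MOVLS
4: ✓ CMP  NZCV=0010
5: · MOVVS
6: ✓ SUBHI  r1←0x84
7: ✓ MOVHI  r0←0xde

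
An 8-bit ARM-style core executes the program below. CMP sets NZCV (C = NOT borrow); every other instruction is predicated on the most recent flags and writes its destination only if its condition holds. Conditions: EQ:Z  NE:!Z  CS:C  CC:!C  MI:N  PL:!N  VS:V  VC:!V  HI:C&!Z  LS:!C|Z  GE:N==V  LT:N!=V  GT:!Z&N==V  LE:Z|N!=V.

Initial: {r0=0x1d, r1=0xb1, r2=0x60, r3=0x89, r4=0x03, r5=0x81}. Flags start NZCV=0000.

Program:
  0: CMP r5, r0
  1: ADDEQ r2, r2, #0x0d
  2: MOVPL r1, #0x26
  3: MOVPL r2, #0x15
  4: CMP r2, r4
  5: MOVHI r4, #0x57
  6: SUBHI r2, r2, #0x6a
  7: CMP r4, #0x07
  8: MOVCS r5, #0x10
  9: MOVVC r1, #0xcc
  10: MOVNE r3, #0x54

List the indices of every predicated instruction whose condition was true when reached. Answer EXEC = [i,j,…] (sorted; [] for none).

EXEC = [2,3,5,6,8,9,10]

[0] flags=0011 → (cmp)
[1] flags=0011 EQ?F → skip
[2] flags=0011 PL?T → r1=0x26
[3] flags=0011 PL?T → r2=0x15
[4] flags=0010 → (cmp)
[5] flags=0010 HI?T → r4=0x57
[6] flags=0010 HI?T → r2=0xab
[7] flags=0010 → (cmp)
[8] flags=0010 CS?T → r5=0x10
[9] flags=0010 VC?T → r1=0xcc
[10] flags=0010 NE?T → r3=0x54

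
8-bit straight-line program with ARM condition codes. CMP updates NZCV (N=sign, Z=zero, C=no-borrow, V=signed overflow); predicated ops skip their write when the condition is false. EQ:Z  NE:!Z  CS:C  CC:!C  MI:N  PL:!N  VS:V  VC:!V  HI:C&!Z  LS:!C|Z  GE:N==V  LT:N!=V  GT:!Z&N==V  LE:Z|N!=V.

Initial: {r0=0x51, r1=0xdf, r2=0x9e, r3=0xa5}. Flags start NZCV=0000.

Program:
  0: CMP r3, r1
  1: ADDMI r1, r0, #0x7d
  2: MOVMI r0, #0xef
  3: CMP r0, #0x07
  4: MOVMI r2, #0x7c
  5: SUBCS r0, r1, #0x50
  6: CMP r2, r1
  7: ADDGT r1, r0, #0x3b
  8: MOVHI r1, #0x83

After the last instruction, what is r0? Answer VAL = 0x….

VAL = 0x7e

0: ✓ CMP  NZCV=1000
1: ✓ ADDMI  r1←0xce
2: ✓ MOVMI  r0←0xef
3: ✓ CMP  NZCV=1010
4: ✓ MOVMI  r2←0x7c
5: ✓ SUBCS  r0←0x7e
6: ✓ CMP  NZCV=1001
7: ✓ ADDGT  r1←0xb9
8: · MOVHI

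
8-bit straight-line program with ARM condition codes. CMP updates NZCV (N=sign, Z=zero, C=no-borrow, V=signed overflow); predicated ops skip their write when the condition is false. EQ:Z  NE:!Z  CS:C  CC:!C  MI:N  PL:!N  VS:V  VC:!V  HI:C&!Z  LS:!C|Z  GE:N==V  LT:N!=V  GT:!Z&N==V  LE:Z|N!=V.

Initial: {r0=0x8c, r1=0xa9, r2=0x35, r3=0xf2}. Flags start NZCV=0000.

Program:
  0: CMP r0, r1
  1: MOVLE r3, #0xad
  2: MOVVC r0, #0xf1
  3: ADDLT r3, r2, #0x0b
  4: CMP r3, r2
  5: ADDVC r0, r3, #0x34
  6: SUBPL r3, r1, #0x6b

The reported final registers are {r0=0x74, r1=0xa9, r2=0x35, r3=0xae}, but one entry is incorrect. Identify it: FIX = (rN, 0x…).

0: ✓ CMP  NZCV=1000
1: ✓ MOVLE  r3←0xad
2: ✓ MOVVC  r0←0xf1
3: ✓ ADDLT  r3←0x40
4: ✓ CMP  NZCV=0010
5: ✓ ADDVC  r0←0x74
6: ✓ SUBPL  r3←0x3e

FIX = (r3, 0x3e)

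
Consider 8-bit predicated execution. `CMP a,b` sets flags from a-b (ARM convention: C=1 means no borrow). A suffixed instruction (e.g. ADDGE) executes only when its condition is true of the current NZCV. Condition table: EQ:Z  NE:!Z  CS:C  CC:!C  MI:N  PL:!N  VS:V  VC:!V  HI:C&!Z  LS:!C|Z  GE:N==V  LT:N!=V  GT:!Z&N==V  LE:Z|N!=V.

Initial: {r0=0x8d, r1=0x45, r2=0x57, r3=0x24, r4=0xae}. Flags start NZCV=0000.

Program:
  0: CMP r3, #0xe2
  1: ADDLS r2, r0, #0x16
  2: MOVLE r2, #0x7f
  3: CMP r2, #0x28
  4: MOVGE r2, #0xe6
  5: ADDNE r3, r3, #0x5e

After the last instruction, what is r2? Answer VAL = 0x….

VAL = 0xa3

0: ✓ CMP  NZCV=0000
1: ✓ ADDLS  r2←0xa3
2: · MOVLE
3: ✓ CMP  NZCV=0011
4: · MOVGE
5: ✓ ADDNE  r3←0x82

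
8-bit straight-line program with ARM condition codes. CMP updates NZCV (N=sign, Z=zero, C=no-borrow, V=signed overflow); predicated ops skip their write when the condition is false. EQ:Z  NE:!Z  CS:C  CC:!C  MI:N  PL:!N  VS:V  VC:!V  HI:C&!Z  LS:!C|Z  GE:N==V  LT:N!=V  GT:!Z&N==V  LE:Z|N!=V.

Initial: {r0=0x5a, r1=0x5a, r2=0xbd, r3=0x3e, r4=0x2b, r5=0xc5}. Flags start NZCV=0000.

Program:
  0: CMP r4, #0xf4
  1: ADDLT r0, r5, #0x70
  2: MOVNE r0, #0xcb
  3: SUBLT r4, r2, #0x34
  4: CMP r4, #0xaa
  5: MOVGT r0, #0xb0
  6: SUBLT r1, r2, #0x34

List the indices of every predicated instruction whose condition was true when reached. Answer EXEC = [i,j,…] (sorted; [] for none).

EXEC = [2,5]

[0] flags=0000 → (cmp)
[1] flags=0000 LT?F → skip
[2] flags=0000 NE?T → r0=0xcb
[3] flags=0000 LT?F → skip
[4] flags=1001 → (cmp)
[5] flags=1001 GT?T → r0=0xb0
[6] flags=1001 LT?F → skip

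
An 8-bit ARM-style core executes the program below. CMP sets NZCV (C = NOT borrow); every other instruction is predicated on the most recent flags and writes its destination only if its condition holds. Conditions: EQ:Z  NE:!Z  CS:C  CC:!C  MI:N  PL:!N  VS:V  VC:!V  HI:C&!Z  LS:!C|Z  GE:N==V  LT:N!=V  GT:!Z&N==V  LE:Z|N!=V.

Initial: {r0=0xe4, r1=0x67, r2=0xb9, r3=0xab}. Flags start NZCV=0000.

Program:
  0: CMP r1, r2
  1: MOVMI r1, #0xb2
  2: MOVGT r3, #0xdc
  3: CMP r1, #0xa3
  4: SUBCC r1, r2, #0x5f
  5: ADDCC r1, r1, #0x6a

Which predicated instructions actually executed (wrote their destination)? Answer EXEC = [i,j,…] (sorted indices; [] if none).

0: ✓ CMP  NZCV=1001
1: ✓ MOVMI  r1←0xb2
2: ✓ MOVGT  r3←0xdc
3: ✓ CMP  NZCV=0010
4: · SUBCC
5: · ADDCC

EXEC = [1,2]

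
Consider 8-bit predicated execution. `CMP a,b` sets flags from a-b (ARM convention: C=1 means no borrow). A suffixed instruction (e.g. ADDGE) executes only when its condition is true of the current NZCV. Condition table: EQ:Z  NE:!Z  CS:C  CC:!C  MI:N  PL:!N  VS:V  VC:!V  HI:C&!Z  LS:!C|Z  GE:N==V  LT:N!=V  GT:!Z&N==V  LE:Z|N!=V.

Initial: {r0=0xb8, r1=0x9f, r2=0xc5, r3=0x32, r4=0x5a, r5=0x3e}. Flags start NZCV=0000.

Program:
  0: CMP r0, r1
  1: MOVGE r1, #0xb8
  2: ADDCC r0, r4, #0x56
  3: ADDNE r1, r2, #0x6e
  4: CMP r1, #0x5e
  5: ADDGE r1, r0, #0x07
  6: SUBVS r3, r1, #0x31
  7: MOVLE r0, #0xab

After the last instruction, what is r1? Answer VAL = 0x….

0: ✓ CMP  NZCV=0010
1: ✓ MOVGE  r1←0xb8
2: · ADDCC
3: ✓ ADDNE  r1←0x33
4: ✓ CMP  NZCV=1000
5: · ADDGE
6: · SUBVS
7: ✓ MOVLE  r0←0xab

VAL = 0x33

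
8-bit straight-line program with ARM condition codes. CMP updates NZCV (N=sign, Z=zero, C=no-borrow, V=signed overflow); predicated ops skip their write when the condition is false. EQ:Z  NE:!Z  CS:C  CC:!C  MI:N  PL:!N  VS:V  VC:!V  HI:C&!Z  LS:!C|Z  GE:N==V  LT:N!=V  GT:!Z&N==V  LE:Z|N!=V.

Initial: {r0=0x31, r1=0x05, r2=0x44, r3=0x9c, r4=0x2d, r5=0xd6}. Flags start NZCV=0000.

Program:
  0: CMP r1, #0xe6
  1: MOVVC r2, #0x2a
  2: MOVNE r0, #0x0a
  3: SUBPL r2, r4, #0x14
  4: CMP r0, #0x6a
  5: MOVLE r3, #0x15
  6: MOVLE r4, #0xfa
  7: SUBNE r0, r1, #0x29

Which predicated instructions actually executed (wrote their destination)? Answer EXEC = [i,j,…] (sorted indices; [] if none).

[0] flags=0000 → (cmp)
[1] flags=0000 VC?T → r2=0x2a
[2] flags=0000 NE?T → r0=0x0a
[3] flags=0000 PL?T → r2=0x19
[4] flags=1000 → (cmp)
[5] flags=1000 LE?T → r3=0x15
[6] flags=1000 LE?T → r4=0xfa
[7] flags=1000 NE?T → r0=0xdc

EXEC = [1,2,3,5,6,7]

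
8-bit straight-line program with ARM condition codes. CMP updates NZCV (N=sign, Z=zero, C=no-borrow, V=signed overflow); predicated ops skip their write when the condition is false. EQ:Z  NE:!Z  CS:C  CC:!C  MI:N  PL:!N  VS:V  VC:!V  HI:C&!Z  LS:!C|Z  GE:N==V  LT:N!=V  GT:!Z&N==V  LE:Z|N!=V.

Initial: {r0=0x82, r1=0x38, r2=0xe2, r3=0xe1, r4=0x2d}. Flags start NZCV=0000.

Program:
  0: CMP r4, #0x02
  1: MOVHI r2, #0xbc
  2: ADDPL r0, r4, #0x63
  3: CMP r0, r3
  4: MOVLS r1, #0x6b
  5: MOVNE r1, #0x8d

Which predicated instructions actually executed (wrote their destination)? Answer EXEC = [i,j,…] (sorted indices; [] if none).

0: ✓ CMP  NZCV=0010
1: ✓ MOVHI  r2←0xbc
2: ✓ ADDPL  r0←0x90
3: ✓ CMP  NZCV=1000
4: ✓ MOVLS  r1←0x6b
5: ✓ MOVNE  r1←0x8d

EXEC = [1,2,4,5]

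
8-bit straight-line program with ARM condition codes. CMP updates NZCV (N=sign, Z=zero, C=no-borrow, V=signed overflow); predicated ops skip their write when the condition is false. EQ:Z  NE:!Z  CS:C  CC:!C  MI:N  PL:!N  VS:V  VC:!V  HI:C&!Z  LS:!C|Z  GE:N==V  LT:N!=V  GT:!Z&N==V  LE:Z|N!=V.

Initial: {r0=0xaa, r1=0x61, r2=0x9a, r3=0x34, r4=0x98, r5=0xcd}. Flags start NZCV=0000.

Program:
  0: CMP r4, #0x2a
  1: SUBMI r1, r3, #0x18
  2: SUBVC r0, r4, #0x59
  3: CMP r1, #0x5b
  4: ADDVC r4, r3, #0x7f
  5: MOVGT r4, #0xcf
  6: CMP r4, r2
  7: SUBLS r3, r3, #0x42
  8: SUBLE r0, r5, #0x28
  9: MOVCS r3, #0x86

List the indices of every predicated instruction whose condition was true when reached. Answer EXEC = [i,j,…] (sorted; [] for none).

0: ✓ CMP  NZCV=0011
1: · SUBMI
2: · SUBVC
3: ✓ CMP  NZCV=0010
4: ✓ ADDVC  r4←0xb3
5: ✓ MOVGT  r4←0xcf
6: ✓ CMP  NZCV=0010
7: · SUBLS
8: · SUBLE
9: ✓ MOVCS  r3←0x86

EXEC = [4,5,9]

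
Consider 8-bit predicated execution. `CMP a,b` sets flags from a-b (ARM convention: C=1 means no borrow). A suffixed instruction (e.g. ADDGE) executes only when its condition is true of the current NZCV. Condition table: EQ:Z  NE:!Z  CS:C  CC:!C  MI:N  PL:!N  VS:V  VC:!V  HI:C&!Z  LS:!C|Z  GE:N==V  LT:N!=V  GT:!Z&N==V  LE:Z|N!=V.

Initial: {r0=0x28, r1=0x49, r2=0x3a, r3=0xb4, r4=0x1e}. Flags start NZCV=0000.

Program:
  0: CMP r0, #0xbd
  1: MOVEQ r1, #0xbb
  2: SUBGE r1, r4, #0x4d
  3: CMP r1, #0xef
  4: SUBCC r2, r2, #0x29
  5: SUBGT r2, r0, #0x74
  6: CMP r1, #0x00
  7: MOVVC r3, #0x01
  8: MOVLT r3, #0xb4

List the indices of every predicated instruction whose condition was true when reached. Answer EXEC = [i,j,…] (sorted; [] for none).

EXEC = [2,4,7,8]

[0] flags=0000 → (cmp)
[1] flags=0000 EQ?F → skip
[2] flags=0000 GE?T → r1=0xd1
[3] flags=1000 → (cmp)
[4] flags=1000 CC?T → r2=0x11
[5] flags=1000 GT?F → skip
[6] flags=1010 → (cmp)
[7] flags=1010 VC?T → r3=0x01
[8] flags=1010 LT?T → r3=0xb4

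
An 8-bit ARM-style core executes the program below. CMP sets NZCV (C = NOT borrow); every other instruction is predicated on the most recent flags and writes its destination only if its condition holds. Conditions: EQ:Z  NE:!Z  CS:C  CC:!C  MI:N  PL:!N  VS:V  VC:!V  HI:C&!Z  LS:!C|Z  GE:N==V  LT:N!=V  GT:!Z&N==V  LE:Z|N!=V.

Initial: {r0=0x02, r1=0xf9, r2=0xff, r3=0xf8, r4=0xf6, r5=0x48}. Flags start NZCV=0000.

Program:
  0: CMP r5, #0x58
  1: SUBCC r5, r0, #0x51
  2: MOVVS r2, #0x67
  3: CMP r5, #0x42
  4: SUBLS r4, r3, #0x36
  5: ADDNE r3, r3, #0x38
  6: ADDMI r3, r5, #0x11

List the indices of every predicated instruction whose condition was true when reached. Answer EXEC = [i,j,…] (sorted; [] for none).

EXEC = [1,5]

[0] flags=1000 → (cmp)
[1] flags=1000 CC?T → r5=0xb1
[2] flags=1000 VS?F → skip
[3] flags=0011 → (cmp)
[4] flags=0011 LS?F → skip
[5] flags=0011 NE?T → r3=0x30
[6] flags=0011 MI?F → skip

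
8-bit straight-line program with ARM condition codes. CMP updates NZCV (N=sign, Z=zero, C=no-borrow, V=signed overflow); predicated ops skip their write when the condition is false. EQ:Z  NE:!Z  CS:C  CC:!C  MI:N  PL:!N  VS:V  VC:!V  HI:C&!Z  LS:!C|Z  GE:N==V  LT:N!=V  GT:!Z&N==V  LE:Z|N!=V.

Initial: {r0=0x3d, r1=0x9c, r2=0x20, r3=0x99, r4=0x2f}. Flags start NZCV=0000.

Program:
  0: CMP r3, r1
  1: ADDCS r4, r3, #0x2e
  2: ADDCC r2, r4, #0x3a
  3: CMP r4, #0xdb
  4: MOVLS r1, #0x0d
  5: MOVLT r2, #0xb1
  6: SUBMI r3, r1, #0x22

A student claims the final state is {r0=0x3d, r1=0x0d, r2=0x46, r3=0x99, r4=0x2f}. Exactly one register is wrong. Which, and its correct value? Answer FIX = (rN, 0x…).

FIX = (r2, 0x69)

0: ✓ CMP  NZCV=1000
1: · ADDCS
2: ✓ ADDCC  r2←0x69
3: ✓ CMP  NZCV=0000
4: ✓ MOVLS  r1←0x0d
5: · MOVLT
6: · SUBMI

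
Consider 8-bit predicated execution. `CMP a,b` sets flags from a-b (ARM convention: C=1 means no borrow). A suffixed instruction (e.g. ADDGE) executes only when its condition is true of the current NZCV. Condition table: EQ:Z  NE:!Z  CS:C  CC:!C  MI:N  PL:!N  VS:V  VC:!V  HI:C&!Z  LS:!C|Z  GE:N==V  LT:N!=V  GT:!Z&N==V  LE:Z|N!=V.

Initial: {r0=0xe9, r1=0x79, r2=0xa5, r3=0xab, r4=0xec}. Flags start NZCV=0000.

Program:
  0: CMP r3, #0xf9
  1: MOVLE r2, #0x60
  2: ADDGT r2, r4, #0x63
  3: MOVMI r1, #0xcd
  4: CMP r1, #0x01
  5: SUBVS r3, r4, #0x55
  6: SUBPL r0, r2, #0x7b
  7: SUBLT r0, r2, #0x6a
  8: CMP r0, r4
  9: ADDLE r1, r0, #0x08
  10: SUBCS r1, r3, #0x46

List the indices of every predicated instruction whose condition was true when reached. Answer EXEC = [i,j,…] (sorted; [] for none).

0: ✓ CMP  NZCV=1000
1: ✓ MOVLE  r2←0x60
2: · ADDGT
3: ✓ MOVMI  r1←0xcd
4: ✓ CMP  NZCV=1010
5: · SUBVS
6: · SUBPL
7: ✓ SUBLT  r0←0xf6
8: ✓ CMP  NZCV=0010
9: · ADDLE
10: ✓ SUBCS  r1←0x65

EXEC = [1,3,7,10]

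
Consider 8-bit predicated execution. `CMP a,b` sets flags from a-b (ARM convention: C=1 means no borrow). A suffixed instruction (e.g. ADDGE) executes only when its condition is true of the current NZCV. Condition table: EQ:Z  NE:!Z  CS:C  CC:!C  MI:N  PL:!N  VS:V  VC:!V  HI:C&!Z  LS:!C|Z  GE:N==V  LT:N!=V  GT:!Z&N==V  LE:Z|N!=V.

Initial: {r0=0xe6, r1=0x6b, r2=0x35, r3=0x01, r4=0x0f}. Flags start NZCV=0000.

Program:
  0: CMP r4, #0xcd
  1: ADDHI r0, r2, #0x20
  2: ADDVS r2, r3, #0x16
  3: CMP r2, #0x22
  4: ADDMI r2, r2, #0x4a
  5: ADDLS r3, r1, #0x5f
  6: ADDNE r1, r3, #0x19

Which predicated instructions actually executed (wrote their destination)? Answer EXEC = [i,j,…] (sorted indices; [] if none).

[0] flags=0000 → (cmp)
[1] flags=0000 HI?F → skip
[2] flags=0000 VS?F → skip
[3] flags=0010 → (cmp)
[4] flags=0010 MI?F → skip
[5] flags=0010 LS?F → skip
[6] flags=0010 NE?T → r1=0x1a

EXEC = [6]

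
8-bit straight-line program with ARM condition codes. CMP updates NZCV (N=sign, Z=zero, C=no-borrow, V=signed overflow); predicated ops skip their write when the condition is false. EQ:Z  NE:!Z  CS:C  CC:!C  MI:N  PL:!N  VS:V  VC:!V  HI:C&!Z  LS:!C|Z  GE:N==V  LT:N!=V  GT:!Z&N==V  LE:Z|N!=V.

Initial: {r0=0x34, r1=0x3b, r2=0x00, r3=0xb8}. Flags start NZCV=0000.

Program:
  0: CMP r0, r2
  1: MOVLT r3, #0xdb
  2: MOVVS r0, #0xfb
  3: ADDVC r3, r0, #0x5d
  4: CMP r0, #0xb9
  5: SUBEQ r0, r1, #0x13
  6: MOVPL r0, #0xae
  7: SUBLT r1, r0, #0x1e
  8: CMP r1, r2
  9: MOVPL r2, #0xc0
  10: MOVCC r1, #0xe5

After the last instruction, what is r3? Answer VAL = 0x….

0: ✓ CMP  NZCV=0010
1: · MOVLT
2: · MOVVS
3: ✓ ADDVC  r3←0x91
4: ✓ CMP  NZCV=0000
5: · SUBEQ
6: ✓ MOVPL  r0←0xae
7: · SUBLT
8: ✓ CMP  NZCV=0010
9: ✓ MOVPL  r2←0xc0
10: · MOVCC

VAL = 0x91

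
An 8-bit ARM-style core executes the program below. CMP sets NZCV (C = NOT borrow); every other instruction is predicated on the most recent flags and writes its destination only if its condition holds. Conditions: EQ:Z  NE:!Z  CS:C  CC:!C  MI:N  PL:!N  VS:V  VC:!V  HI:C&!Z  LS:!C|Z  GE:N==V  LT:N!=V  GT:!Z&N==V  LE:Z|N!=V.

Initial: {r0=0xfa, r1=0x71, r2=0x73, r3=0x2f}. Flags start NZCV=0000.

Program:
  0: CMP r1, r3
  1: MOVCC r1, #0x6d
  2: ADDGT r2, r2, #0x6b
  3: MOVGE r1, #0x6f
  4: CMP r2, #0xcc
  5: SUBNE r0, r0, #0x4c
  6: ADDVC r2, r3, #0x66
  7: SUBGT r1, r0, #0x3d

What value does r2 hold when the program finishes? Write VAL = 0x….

VAL = 0x95

[0] flags=0010 → (cmp)
[1] flags=0010 CC?F → skip
[2] flags=0010 GT?T → r2=0xde
[3] flags=0010 GE?T → r1=0x6f
[4] flags=0010 → (cmp)
[5] flags=0010 NE?T → r0=0xae
[6] flags=0010 VC?T → r2=0x95
[7] flags=0010 GT?T → r1=0x71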